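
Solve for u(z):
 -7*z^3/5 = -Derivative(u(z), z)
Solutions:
 u(z) = C1 + 7*z^4/20


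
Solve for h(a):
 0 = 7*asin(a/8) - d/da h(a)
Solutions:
 h(a) = C1 + 7*a*asin(a/8) + 7*sqrt(64 - a^2)


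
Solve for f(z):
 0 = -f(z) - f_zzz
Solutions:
 f(z) = C3*exp(-z) + (C1*sin(sqrt(3)*z/2) + C2*cos(sqrt(3)*z/2))*exp(z/2)


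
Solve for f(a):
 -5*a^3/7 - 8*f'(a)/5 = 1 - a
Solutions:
 f(a) = C1 - 25*a^4/224 + 5*a^2/16 - 5*a/8


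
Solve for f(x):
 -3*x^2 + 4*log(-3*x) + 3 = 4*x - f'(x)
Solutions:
 f(x) = C1 + x^3 + 2*x^2 - 4*x*log(-x) + x*(1 - 4*log(3))


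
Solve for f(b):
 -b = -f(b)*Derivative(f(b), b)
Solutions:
 f(b) = -sqrt(C1 + b^2)
 f(b) = sqrt(C1 + b^2)


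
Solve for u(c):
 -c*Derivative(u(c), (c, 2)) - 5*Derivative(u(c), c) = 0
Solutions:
 u(c) = C1 + C2/c^4


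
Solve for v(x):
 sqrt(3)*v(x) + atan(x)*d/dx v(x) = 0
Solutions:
 v(x) = C1*exp(-sqrt(3)*Integral(1/atan(x), x))


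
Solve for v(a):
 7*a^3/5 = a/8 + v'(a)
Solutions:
 v(a) = C1 + 7*a^4/20 - a^2/16


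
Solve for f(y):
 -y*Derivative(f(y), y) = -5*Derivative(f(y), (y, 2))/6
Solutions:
 f(y) = C1 + C2*erfi(sqrt(15)*y/5)


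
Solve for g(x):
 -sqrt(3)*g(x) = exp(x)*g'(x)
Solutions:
 g(x) = C1*exp(sqrt(3)*exp(-x))


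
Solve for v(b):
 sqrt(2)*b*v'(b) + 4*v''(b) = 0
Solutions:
 v(b) = C1 + C2*erf(2^(3/4)*b/4)


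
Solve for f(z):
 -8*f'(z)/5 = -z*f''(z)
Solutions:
 f(z) = C1 + C2*z^(13/5)


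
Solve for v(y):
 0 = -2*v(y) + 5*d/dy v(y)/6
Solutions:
 v(y) = C1*exp(12*y/5)


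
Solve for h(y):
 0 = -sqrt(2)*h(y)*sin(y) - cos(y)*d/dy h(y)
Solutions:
 h(y) = C1*cos(y)^(sqrt(2))


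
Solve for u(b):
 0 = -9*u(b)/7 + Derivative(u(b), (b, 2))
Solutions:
 u(b) = C1*exp(-3*sqrt(7)*b/7) + C2*exp(3*sqrt(7)*b/7)


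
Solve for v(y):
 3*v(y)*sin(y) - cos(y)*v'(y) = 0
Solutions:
 v(y) = C1/cos(y)^3


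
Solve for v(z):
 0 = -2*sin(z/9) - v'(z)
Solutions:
 v(z) = C1 + 18*cos(z/9)


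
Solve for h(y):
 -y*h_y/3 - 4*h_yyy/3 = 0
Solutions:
 h(y) = C1 + Integral(C2*airyai(-2^(1/3)*y/2) + C3*airybi(-2^(1/3)*y/2), y)


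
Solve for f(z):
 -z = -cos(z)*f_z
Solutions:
 f(z) = C1 + Integral(z/cos(z), z)


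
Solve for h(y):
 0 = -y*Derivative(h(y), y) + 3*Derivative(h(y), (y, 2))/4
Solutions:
 h(y) = C1 + C2*erfi(sqrt(6)*y/3)


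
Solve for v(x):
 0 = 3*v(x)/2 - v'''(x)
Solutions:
 v(x) = C3*exp(2^(2/3)*3^(1/3)*x/2) + (C1*sin(2^(2/3)*3^(5/6)*x/4) + C2*cos(2^(2/3)*3^(5/6)*x/4))*exp(-2^(2/3)*3^(1/3)*x/4)


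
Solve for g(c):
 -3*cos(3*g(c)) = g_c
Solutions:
 g(c) = -asin((C1 + exp(18*c))/(C1 - exp(18*c)))/3 + pi/3
 g(c) = asin((C1 + exp(18*c))/(C1 - exp(18*c)))/3


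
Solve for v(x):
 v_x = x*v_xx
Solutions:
 v(x) = C1 + C2*x^2


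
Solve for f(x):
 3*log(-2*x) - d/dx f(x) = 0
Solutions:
 f(x) = C1 + 3*x*log(-x) + 3*x*(-1 + log(2))


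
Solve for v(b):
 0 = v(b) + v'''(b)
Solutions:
 v(b) = C3*exp(-b) + (C1*sin(sqrt(3)*b/2) + C2*cos(sqrt(3)*b/2))*exp(b/2)


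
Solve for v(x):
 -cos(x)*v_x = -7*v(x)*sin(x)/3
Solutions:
 v(x) = C1/cos(x)^(7/3)


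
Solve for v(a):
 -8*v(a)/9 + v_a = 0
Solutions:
 v(a) = C1*exp(8*a/9)


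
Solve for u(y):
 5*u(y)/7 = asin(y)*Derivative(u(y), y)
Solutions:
 u(y) = C1*exp(5*Integral(1/asin(y), y)/7)


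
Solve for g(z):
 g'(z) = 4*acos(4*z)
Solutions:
 g(z) = C1 + 4*z*acos(4*z) - sqrt(1 - 16*z^2)


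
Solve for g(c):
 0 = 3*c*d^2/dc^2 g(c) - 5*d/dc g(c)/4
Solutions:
 g(c) = C1 + C2*c^(17/12)


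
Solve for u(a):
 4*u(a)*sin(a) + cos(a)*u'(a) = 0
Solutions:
 u(a) = C1*cos(a)^4


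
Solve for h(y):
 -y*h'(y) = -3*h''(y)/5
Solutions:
 h(y) = C1 + C2*erfi(sqrt(30)*y/6)


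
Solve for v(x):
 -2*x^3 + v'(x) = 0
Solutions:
 v(x) = C1 + x^4/2


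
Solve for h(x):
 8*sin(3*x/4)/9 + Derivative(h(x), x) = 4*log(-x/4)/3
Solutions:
 h(x) = C1 + 4*x*log(-x)/3 - 8*x*log(2)/3 - 4*x/3 + 32*cos(3*x/4)/27


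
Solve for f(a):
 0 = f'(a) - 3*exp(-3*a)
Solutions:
 f(a) = C1 - exp(-3*a)


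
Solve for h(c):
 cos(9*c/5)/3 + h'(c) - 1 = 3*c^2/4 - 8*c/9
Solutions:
 h(c) = C1 + c^3/4 - 4*c^2/9 + c - 5*sin(9*c/5)/27


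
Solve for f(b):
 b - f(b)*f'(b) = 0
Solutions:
 f(b) = -sqrt(C1 + b^2)
 f(b) = sqrt(C1 + b^2)


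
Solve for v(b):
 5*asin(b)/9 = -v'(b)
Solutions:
 v(b) = C1 - 5*b*asin(b)/9 - 5*sqrt(1 - b^2)/9


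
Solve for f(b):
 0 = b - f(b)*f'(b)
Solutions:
 f(b) = -sqrt(C1 + b^2)
 f(b) = sqrt(C1 + b^2)


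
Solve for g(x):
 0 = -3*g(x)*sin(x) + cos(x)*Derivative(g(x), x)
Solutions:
 g(x) = C1/cos(x)^3


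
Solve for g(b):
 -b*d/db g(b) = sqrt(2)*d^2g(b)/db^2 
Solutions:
 g(b) = C1 + C2*erf(2^(1/4)*b/2)


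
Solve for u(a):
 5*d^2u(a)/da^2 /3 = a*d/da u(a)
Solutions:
 u(a) = C1 + C2*erfi(sqrt(30)*a/10)


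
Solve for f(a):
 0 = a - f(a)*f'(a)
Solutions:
 f(a) = -sqrt(C1 + a^2)
 f(a) = sqrt(C1 + a^2)


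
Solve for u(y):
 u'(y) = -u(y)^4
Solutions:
 u(y) = (-3^(2/3) - 3*3^(1/6)*I)*(1/(C1 + y))^(1/3)/6
 u(y) = (-3^(2/3) + 3*3^(1/6)*I)*(1/(C1 + y))^(1/3)/6
 u(y) = (1/(C1 + 3*y))^(1/3)


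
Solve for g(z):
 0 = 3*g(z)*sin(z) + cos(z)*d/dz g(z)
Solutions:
 g(z) = C1*cos(z)^3


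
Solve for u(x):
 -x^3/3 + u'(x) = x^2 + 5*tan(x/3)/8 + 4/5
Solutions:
 u(x) = C1 + x^4/12 + x^3/3 + 4*x/5 - 15*log(cos(x/3))/8


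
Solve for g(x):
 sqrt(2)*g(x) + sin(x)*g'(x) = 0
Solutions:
 g(x) = C1*(cos(x) + 1)^(sqrt(2)/2)/(cos(x) - 1)^(sqrt(2)/2)


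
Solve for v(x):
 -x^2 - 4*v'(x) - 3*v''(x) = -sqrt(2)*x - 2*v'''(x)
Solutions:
 v(x) = C1 + C2*exp(x*(3 - sqrt(41))/4) + C3*exp(x*(3 + sqrt(41))/4) - x^3/12 + sqrt(2)*x^2/8 + 3*x^2/16 - 17*x/32 - 3*sqrt(2)*x/16


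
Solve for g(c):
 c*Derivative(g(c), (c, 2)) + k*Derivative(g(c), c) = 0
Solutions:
 g(c) = C1 + c^(1 - re(k))*(C2*sin(log(c)*Abs(im(k))) + C3*cos(log(c)*im(k)))


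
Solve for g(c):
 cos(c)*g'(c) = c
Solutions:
 g(c) = C1 + Integral(c/cos(c), c)


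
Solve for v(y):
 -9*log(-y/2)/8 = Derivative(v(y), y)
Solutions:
 v(y) = C1 - 9*y*log(-y)/8 + 9*y*(log(2) + 1)/8


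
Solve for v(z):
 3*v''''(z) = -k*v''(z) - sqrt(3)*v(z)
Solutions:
 v(z) = C1*exp(-sqrt(6)*z*sqrt(-k - sqrt(k^2 - 12*sqrt(3)))/6) + C2*exp(sqrt(6)*z*sqrt(-k - sqrt(k^2 - 12*sqrt(3)))/6) + C3*exp(-sqrt(6)*z*sqrt(-k + sqrt(k^2 - 12*sqrt(3)))/6) + C4*exp(sqrt(6)*z*sqrt(-k + sqrt(k^2 - 12*sqrt(3)))/6)


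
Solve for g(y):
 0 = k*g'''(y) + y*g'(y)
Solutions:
 g(y) = C1 + Integral(C2*airyai(y*(-1/k)^(1/3)) + C3*airybi(y*(-1/k)^(1/3)), y)


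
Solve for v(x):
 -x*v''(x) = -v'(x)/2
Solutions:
 v(x) = C1 + C2*x^(3/2)


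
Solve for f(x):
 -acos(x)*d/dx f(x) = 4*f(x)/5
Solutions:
 f(x) = C1*exp(-4*Integral(1/acos(x), x)/5)


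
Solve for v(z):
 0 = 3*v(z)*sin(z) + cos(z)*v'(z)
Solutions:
 v(z) = C1*cos(z)^3


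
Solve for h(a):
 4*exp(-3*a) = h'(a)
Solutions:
 h(a) = C1 - 4*exp(-3*a)/3


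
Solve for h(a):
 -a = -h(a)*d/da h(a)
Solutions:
 h(a) = -sqrt(C1 + a^2)
 h(a) = sqrt(C1 + a^2)


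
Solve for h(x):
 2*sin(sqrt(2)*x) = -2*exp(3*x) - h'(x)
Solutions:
 h(x) = C1 - 2*exp(3*x)/3 + sqrt(2)*cos(sqrt(2)*x)


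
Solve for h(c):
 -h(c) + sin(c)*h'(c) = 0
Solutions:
 h(c) = C1*sqrt(cos(c) - 1)/sqrt(cos(c) + 1)


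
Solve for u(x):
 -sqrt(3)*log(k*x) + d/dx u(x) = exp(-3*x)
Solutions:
 u(x) = C1 + sqrt(3)*x*log(k*x) - sqrt(3)*x - exp(-3*x)/3


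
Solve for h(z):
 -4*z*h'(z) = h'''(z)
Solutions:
 h(z) = C1 + Integral(C2*airyai(-2^(2/3)*z) + C3*airybi(-2^(2/3)*z), z)


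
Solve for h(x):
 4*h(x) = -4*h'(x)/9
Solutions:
 h(x) = C1*exp(-9*x)


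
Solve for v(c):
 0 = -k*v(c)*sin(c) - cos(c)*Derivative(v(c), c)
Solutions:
 v(c) = C1*exp(k*log(cos(c)))


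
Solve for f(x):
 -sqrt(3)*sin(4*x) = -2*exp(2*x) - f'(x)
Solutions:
 f(x) = C1 - exp(2*x) - sqrt(3)*cos(4*x)/4


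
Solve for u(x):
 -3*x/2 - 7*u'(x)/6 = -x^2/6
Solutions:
 u(x) = C1 + x^3/21 - 9*x^2/14


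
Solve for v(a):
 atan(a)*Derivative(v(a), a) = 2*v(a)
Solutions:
 v(a) = C1*exp(2*Integral(1/atan(a), a))


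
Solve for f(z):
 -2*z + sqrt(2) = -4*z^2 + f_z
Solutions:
 f(z) = C1 + 4*z^3/3 - z^2 + sqrt(2)*z


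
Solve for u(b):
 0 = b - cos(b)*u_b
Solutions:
 u(b) = C1 + Integral(b/cos(b), b)


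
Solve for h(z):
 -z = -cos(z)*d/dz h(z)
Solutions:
 h(z) = C1 + Integral(z/cos(z), z)


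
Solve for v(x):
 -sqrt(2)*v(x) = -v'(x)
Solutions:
 v(x) = C1*exp(sqrt(2)*x)


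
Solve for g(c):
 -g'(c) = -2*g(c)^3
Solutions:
 g(c) = -sqrt(2)*sqrt(-1/(C1 + 2*c))/2
 g(c) = sqrt(2)*sqrt(-1/(C1 + 2*c))/2


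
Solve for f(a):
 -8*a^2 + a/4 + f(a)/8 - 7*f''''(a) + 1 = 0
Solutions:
 f(a) = C1*exp(-686^(1/4)*a/14) + C2*exp(686^(1/4)*a/14) + C3*sin(686^(1/4)*a/14) + C4*cos(686^(1/4)*a/14) + 64*a^2 - 2*a - 8


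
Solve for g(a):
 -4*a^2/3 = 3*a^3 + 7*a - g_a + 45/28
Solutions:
 g(a) = C1 + 3*a^4/4 + 4*a^3/9 + 7*a^2/2 + 45*a/28


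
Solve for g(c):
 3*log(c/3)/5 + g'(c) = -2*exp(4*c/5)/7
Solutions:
 g(c) = C1 - 3*c*log(c)/5 + 3*c*(1 + log(3))/5 - 5*exp(4*c/5)/14


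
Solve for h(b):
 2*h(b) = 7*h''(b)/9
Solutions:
 h(b) = C1*exp(-3*sqrt(14)*b/7) + C2*exp(3*sqrt(14)*b/7)


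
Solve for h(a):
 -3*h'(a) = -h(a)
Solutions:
 h(a) = C1*exp(a/3)


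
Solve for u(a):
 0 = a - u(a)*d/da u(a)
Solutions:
 u(a) = -sqrt(C1 + a^2)
 u(a) = sqrt(C1 + a^2)


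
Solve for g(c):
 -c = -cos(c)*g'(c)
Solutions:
 g(c) = C1 + Integral(c/cos(c), c)


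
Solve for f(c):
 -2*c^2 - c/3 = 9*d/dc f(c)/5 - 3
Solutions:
 f(c) = C1 - 10*c^3/27 - 5*c^2/54 + 5*c/3


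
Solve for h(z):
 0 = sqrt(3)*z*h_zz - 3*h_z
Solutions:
 h(z) = C1 + C2*z^(1 + sqrt(3))


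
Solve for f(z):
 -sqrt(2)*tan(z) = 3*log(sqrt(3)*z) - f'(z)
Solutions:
 f(z) = C1 + 3*z*log(z) - 3*z + 3*z*log(3)/2 - sqrt(2)*log(cos(z))


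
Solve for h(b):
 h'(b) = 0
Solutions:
 h(b) = C1


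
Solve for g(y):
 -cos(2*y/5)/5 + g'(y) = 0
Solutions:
 g(y) = C1 + sin(2*y/5)/2


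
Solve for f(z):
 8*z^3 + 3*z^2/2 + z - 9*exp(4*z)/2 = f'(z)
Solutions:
 f(z) = C1 + 2*z^4 + z^3/2 + z^2/2 - 9*exp(4*z)/8


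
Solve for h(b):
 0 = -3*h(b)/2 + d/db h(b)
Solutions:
 h(b) = C1*exp(3*b/2)


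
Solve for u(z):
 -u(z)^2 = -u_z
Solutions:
 u(z) = -1/(C1 + z)


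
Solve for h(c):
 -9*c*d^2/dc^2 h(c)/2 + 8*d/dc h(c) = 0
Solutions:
 h(c) = C1 + C2*c^(25/9)


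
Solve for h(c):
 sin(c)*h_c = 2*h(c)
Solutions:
 h(c) = C1*(cos(c) - 1)/(cos(c) + 1)


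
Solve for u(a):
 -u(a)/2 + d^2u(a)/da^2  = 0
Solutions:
 u(a) = C1*exp(-sqrt(2)*a/2) + C2*exp(sqrt(2)*a/2)


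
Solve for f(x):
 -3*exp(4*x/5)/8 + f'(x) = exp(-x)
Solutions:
 f(x) = C1 + 15*exp(4*x/5)/32 - exp(-x)


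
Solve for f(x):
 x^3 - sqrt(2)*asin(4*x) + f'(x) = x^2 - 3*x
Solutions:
 f(x) = C1 - x^4/4 + x^3/3 - 3*x^2/2 + sqrt(2)*(x*asin(4*x) + sqrt(1 - 16*x^2)/4)


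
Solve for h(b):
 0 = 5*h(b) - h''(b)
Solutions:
 h(b) = C1*exp(-sqrt(5)*b) + C2*exp(sqrt(5)*b)


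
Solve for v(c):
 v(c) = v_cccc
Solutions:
 v(c) = C1*exp(-c) + C2*exp(c) + C3*sin(c) + C4*cos(c)


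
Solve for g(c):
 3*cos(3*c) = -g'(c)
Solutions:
 g(c) = C1 - sin(3*c)


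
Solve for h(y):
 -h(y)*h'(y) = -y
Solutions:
 h(y) = -sqrt(C1 + y^2)
 h(y) = sqrt(C1 + y^2)


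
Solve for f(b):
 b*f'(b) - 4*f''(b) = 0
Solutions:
 f(b) = C1 + C2*erfi(sqrt(2)*b/4)


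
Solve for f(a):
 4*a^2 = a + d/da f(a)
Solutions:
 f(a) = C1 + 4*a^3/3 - a^2/2


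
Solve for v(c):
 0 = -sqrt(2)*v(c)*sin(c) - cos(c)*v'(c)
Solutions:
 v(c) = C1*cos(c)^(sqrt(2))


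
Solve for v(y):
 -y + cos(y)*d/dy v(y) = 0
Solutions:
 v(y) = C1 + Integral(y/cos(y), y)


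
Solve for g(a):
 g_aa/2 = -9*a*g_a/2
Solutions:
 g(a) = C1 + C2*erf(3*sqrt(2)*a/2)


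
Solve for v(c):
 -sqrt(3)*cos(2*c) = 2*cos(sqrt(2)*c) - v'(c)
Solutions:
 v(c) = C1 + sqrt(3)*sin(2*c)/2 + sqrt(2)*sin(sqrt(2)*c)


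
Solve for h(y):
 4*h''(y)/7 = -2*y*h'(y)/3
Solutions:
 h(y) = C1 + C2*erf(sqrt(21)*y/6)


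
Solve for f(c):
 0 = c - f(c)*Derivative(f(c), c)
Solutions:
 f(c) = -sqrt(C1 + c^2)
 f(c) = sqrt(C1 + c^2)


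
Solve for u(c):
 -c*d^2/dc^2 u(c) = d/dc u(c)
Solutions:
 u(c) = C1 + C2*log(c)


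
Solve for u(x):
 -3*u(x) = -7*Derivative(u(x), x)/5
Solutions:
 u(x) = C1*exp(15*x/7)


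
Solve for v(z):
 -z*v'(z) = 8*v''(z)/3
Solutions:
 v(z) = C1 + C2*erf(sqrt(3)*z/4)


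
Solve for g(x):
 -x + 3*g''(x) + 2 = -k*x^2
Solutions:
 g(x) = C1 + C2*x - k*x^4/36 + x^3/18 - x^2/3


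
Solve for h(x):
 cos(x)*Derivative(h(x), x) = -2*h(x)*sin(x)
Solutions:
 h(x) = C1*cos(x)^2


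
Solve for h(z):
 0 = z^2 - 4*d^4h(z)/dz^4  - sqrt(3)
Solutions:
 h(z) = C1 + C2*z + C3*z^2 + C4*z^3 + z^6/1440 - sqrt(3)*z^4/96


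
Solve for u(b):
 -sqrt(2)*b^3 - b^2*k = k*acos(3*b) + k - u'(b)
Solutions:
 u(b) = C1 + sqrt(2)*b^4/4 + b^3*k/3 + b*k + k*(b*acos(3*b) - sqrt(1 - 9*b^2)/3)


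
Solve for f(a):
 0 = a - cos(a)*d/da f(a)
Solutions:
 f(a) = C1 + Integral(a/cos(a), a)


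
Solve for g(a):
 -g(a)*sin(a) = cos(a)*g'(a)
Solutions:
 g(a) = C1*cos(a)


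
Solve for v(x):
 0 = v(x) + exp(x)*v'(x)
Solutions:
 v(x) = C1*exp(exp(-x))


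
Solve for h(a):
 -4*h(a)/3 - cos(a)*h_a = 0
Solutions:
 h(a) = C1*(sin(a) - 1)^(2/3)/(sin(a) + 1)^(2/3)


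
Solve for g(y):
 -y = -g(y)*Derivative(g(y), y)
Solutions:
 g(y) = -sqrt(C1 + y^2)
 g(y) = sqrt(C1 + y^2)


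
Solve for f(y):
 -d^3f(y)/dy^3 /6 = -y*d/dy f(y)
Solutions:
 f(y) = C1 + Integral(C2*airyai(6^(1/3)*y) + C3*airybi(6^(1/3)*y), y)


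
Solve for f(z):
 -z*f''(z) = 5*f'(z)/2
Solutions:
 f(z) = C1 + C2/z^(3/2)


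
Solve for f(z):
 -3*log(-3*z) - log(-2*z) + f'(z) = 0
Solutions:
 f(z) = C1 + 4*z*log(-z) + z*(-4 + log(54))


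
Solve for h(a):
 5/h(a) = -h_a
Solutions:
 h(a) = -sqrt(C1 - 10*a)
 h(a) = sqrt(C1 - 10*a)


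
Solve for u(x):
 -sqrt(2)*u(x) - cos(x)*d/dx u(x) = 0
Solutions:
 u(x) = C1*(sin(x) - 1)^(sqrt(2)/2)/(sin(x) + 1)^(sqrt(2)/2)


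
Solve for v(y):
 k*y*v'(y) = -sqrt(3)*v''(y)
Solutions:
 v(y) = Piecewise((-sqrt(2)*3^(1/4)*sqrt(pi)*C1*erf(sqrt(2)*3^(3/4)*sqrt(k)*y/6)/(2*sqrt(k)) - C2, (k > 0) | (k < 0)), (-C1*y - C2, True))


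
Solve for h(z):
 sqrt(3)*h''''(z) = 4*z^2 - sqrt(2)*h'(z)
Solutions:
 h(z) = C1 + C4*exp(-2^(1/6)*3^(5/6)*z/3) + 2*sqrt(2)*z^3/3 + (C2*sin(2^(1/6)*3^(1/3)*z/2) + C3*cos(2^(1/6)*3^(1/3)*z/2))*exp(2^(1/6)*3^(5/6)*z/6)


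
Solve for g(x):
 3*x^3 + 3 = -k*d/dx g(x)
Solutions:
 g(x) = C1 - 3*x^4/(4*k) - 3*x/k


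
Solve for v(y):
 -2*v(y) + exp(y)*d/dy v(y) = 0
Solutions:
 v(y) = C1*exp(-2*exp(-y))


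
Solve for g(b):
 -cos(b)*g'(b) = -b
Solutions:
 g(b) = C1 + Integral(b/cos(b), b)


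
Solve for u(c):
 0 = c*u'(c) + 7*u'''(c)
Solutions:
 u(c) = C1 + Integral(C2*airyai(-7^(2/3)*c/7) + C3*airybi(-7^(2/3)*c/7), c)


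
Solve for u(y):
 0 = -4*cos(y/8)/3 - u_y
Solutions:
 u(y) = C1 - 32*sin(y/8)/3


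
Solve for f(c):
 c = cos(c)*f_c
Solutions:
 f(c) = C1 + Integral(c/cos(c), c)


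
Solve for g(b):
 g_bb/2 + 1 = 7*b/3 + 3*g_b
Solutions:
 g(b) = C1 + C2*exp(6*b) - 7*b^2/18 + 11*b/54


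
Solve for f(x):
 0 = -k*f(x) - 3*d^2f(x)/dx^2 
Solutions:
 f(x) = C1*exp(-sqrt(3)*x*sqrt(-k)/3) + C2*exp(sqrt(3)*x*sqrt(-k)/3)


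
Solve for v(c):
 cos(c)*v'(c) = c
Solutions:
 v(c) = C1 + Integral(c/cos(c), c)


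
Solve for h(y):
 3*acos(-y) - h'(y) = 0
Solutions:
 h(y) = C1 + 3*y*acos(-y) + 3*sqrt(1 - y^2)


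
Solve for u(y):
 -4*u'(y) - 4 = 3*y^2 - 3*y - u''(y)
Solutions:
 u(y) = C1 + C2*exp(4*y) - y^3/4 + 3*y^2/16 - 29*y/32


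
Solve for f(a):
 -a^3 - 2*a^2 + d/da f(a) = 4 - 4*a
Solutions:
 f(a) = C1 + a^4/4 + 2*a^3/3 - 2*a^2 + 4*a


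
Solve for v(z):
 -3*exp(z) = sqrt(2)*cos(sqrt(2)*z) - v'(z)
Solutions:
 v(z) = C1 + 3*exp(z) + sin(sqrt(2)*z)


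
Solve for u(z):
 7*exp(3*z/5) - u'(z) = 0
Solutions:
 u(z) = C1 + 35*exp(3*z/5)/3


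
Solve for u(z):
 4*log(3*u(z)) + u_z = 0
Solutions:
 Integral(1/(log(_y) + log(3)), (_y, u(z)))/4 = C1 - z


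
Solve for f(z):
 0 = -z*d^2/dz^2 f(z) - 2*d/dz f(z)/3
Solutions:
 f(z) = C1 + C2*z^(1/3)


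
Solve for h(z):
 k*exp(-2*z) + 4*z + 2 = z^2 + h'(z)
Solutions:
 h(z) = C1 - k*exp(-2*z)/2 - z^3/3 + 2*z^2 + 2*z


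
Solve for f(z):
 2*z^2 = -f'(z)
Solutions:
 f(z) = C1 - 2*z^3/3


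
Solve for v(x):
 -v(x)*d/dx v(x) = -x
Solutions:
 v(x) = -sqrt(C1 + x^2)
 v(x) = sqrt(C1 + x^2)


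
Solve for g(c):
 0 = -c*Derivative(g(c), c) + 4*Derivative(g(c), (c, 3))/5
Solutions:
 g(c) = C1 + Integral(C2*airyai(10^(1/3)*c/2) + C3*airybi(10^(1/3)*c/2), c)


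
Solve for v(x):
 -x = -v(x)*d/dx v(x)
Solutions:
 v(x) = -sqrt(C1 + x^2)
 v(x) = sqrt(C1 + x^2)


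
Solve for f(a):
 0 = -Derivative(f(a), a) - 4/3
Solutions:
 f(a) = C1 - 4*a/3


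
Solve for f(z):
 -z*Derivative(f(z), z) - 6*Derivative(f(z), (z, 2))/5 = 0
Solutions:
 f(z) = C1 + C2*erf(sqrt(15)*z/6)


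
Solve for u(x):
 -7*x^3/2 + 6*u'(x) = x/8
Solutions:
 u(x) = C1 + 7*x^4/48 + x^2/96


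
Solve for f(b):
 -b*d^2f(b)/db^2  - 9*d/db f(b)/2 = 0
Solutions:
 f(b) = C1 + C2/b^(7/2)


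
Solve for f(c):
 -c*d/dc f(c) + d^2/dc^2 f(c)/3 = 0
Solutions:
 f(c) = C1 + C2*erfi(sqrt(6)*c/2)


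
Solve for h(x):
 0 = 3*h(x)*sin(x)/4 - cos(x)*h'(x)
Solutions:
 h(x) = C1/cos(x)^(3/4)


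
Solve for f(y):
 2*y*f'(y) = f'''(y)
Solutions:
 f(y) = C1 + Integral(C2*airyai(2^(1/3)*y) + C3*airybi(2^(1/3)*y), y)


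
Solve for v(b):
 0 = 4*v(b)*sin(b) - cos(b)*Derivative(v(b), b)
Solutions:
 v(b) = C1/cos(b)^4


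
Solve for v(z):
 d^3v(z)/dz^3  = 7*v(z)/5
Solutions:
 v(z) = C3*exp(5^(2/3)*7^(1/3)*z/5) + (C1*sin(sqrt(3)*5^(2/3)*7^(1/3)*z/10) + C2*cos(sqrt(3)*5^(2/3)*7^(1/3)*z/10))*exp(-5^(2/3)*7^(1/3)*z/10)


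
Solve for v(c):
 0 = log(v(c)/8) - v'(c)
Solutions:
 Integral(1/(-log(_y) + 3*log(2)), (_y, v(c))) = C1 - c


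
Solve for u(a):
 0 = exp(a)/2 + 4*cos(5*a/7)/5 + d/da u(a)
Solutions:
 u(a) = C1 - exp(a)/2 - 28*sin(5*a/7)/25


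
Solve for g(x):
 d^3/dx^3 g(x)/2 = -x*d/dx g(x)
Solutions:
 g(x) = C1 + Integral(C2*airyai(-2^(1/3)*x) + C3*airybi(-2^(1/3)*x), x)


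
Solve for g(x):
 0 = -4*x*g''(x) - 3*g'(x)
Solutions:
 g(x) = C1 + C2*x^(1/4)


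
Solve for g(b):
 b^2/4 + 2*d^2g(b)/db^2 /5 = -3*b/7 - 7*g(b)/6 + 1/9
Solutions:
 g(b) = C1*sin(sqrt(105)*b/6) + C2*cos(sqrt(105)*b/6) - 3*b^2/14 - 18*b/49 + 178/735


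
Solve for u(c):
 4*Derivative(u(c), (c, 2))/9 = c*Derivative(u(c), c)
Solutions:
 u(c) = C1 + C2*erfi(3*sqrt(2)*c/4)


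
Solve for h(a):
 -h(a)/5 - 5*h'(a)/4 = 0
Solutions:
 h(a) = C1*exp(-4*a/25)


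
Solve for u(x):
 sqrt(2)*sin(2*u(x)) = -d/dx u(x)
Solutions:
 u(x) = pi - acos((-C1 - exp(4*sqrt(2)*x))/(C1 - exp(4*sqrt(2)*x)))/2
 u(x) = acos((-C1 - exp(4*sqrt(2)*x))/(C1 - exp(4*sqrt(2)*x)))/2


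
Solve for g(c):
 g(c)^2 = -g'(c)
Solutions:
 g(c) = 1/(C1 + c)


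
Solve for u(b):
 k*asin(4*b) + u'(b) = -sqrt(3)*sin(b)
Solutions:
 u(b) = C1 - k*(b*asin(4*b) + sqrt(1 - 16*b^2)/4) + sqrt(3)*cos(b)


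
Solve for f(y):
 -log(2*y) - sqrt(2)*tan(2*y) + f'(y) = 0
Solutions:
 f(y) = C1 + y*log(y) - y + y*log(2) - sqrt(2)*log(cos(2*y))/2


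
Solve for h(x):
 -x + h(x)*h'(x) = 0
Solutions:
 h(x) = -sqrt(C1 + x^2)
 h(x) = sqrt(C1 + x^2)


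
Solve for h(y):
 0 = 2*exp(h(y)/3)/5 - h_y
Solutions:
 h(y) = 3*log(-1/(C1 + 2*y)) + 3*log(15)


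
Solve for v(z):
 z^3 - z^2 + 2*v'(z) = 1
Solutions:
 v(z) = C1 - z^4/8 + z^3/6 + z/2


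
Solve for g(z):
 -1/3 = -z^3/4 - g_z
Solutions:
 g(z) = C1 - z^4/16 + z/3


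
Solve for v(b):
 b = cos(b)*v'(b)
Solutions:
 v(b) = C1 + Integral(b/cos(b), b)


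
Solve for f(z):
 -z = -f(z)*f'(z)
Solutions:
 f(z) = -sqrt(C1 + z^2)
 f(z) = sqrt(C1 + z^2)


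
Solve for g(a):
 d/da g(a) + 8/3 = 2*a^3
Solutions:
 g(a) = C1 + a^4/2 - 8*a/3


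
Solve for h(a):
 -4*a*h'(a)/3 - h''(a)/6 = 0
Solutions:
 h(a) = C1 + C2*erf(2*a)


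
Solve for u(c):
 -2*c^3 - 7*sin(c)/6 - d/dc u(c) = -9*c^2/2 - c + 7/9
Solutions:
 u(c) = C1 - c^4/2 + 3*c^3/2 + c^2/2 - 7*c/9 + 7*cos(c)/6


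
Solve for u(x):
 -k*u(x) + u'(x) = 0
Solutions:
 u(x) = C1*exp(k*x)


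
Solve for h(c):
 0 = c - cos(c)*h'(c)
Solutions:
 h(c) = C1 + Integral(c/cos(c), c)


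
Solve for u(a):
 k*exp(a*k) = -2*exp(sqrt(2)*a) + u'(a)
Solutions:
 u(a) = C1 + sqrt(2)*exp(sqrt(2)*a) + exp(a*k)


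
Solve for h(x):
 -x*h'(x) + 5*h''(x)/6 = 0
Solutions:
 h(x) = C1 + C2*erfi(sqrt(15)*x/5)


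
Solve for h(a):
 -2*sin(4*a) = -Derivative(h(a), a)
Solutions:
 h(a) = C1 - cos(4*a)/2


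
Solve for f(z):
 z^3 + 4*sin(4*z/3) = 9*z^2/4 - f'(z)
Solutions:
 f(z) = C1 - z^4/4 + 3*z^3/4 + 3*cos(4*z/3)


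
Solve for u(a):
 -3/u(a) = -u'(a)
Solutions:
 u(a) = -sqrt(C1 + 6*a)
 u(a) = sqrt(C1 + 6*a)


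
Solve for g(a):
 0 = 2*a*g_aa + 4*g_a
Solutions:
 g(a) = C1 + C2/a


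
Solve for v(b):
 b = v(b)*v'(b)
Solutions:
 v(b) = -sqrt(C1 + b^2)
 v(b) = sqrt(C1 + b^2)


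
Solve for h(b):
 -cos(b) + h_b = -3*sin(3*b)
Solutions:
 h(b) = C1 + sin(b) + cos(3*b)


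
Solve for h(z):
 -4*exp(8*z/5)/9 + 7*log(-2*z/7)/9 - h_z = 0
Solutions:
 h(z) = C1 + 7*z*log(-z)/9 + 7*z*(-log(7) - 1 + log(2))/9 - 5*exp(8*z/5)/18


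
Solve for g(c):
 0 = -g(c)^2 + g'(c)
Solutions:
 g(c) = -1/(C1 + c)


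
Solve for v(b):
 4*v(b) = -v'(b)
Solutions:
 v(b) = C1*exp(-4*b)


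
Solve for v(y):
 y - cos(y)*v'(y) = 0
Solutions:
 v(y) = C1 + Integral(y/cos(y), y)


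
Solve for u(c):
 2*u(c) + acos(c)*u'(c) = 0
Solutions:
 u(c) = C1*exp(-2*Integral(1/acos(c), c))


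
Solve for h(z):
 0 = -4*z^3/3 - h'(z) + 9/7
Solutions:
 h(z) = C1 - z^4/3 + 9*z/7


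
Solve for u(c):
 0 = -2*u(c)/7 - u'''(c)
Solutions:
 u(c) = C3*exp(-2^(1/3)*7^(2/3)*c/7) + (C1*sin(2^(1/3)*sqrt(3)*7^(2/3)*c/14) + C2*cos(2^(1/3)*sqrt(3)*7^(2/3)*c/14))*exp(2^(1/3)*7^(2/3)*c/14)


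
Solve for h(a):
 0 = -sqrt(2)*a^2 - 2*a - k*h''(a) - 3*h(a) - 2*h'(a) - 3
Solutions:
 h(a) = C1*exp(a*(sqrt(1 - 3*k) - 1)/k) + C2*exp(-a*(sqrt(1 - 3*k) + 1)/k) - sqrt(2)*a^2/3 - 2*a/3 + 4*sqrt(2)*a/9 + 2*sqrt(2)*k/9 - 5/9 - 8*sqrt(2)/27


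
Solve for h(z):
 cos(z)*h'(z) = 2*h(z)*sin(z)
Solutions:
 h(z) = C1/cos(z)^2


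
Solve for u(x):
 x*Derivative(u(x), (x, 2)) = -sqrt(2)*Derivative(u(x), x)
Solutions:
 u(x) = C1 + C2*x^(1 - sqrt(2))


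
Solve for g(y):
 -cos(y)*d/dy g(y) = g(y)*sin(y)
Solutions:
 g(y) = C1*cos(y)


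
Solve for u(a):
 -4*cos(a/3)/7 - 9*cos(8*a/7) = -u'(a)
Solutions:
 u(a) = C1 + 12*sin(a/3)/7 + 63*sin(8*a/7)/8


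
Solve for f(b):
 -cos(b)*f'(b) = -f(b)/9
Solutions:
 f(b) = C1*(sin(b) + 1)^(1/18)/(sin(b) - 1)^(1/18)


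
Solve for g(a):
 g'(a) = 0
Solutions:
 g(a) = C1


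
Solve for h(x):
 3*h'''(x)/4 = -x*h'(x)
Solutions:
 h(x) = C1 + Integral(C2*airyai(-6^(2/3)*x/3) + C3*airybi(-6^(2/3)*x/3), x)


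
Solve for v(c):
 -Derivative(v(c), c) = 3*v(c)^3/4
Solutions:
 v(c) = -sqrt(2)*sqrt(-1/(C1 - 3*c))
 v(c) = sqrt(2)*sqrt(-1/(C1 - 3*c))


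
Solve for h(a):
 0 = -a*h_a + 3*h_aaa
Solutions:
 h(a) = C1 + Integral(C2*airyai(3^(2/3)*a/3) + C3*airybi(3^(2/3)*a/3), a)


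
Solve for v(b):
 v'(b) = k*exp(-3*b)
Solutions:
 v(b) = C1 - k*exp(-3*b)/3


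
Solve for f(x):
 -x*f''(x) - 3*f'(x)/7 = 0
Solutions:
 f(x) = C1 + C2*x^(4/7)


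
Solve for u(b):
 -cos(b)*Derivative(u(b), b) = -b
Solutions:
 u(b) = C1 + Integral(b/cos(b), b)


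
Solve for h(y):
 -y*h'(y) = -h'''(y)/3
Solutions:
 h(y) = C1 + Integral(C2*airyai(3^(1/3)*y) + C3*airybi(3^(1/3)*y), y)


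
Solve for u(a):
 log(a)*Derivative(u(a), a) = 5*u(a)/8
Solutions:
 u(a) = C1*exp(5*li(a)/8)


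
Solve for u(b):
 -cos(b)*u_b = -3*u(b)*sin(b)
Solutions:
 u(b) = C1/cos(b)^3


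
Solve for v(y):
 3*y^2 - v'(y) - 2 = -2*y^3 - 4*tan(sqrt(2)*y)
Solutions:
 v(y) = C1 + y^4/2 + y^3 - 2*y - 2*sqrt(2)*log(cos(sqrt(2)*y))


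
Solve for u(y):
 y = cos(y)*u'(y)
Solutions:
 u(y) = C1 + Integral(y/cos(y), y)


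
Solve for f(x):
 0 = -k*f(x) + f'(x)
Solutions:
 f(x) = C1*exp(k*x)


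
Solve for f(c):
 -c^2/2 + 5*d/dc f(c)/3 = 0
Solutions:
 f(c) = C1 + c^3/10


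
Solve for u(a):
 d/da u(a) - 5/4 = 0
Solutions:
 u(a) = C1 + 5*a/4


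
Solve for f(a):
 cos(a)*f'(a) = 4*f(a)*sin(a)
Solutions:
 f(a) = C1/cos(a)^4


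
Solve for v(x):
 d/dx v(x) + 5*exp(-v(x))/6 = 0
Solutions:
 v(x) = log(C1 - 5*x/6)


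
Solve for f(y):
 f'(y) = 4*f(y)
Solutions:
 f(y) = C1*exp(4*y)


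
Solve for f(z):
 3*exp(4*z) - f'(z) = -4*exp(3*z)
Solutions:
 f(z) = C1 + 3*exp(4*z)/4 + 4*exp(3*z)/3


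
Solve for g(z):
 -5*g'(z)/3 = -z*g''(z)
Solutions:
 g(z) = C1 + C2*z^(8/3)


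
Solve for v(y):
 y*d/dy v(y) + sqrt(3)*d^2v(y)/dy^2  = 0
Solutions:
 v(y) = C1 + C2*erf(sqrt(2)*3^(3/4)*y/6)


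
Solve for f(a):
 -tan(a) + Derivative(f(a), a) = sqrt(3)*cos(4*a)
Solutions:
 f(a) = C1 - log(cos(a)) + sqrt(3)*sin(4*a)/4


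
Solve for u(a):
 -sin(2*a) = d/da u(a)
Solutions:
 u(a) = C1 + cos(2*a)/2


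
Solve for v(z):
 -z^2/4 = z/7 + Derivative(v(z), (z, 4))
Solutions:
 v(z) = C1 + C2*z + C3*z^2 + C4*z^3 - z^6/1440 - z^5/840


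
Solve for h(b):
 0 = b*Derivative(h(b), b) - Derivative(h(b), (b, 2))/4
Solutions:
 h(b) = C1 + C2*erfi(sqrt(2)*b)


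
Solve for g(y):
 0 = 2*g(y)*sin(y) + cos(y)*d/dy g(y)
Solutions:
 g(y) = C1*cos(y)^2


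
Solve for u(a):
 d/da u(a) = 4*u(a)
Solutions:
 u(a) = C1*exp(4*a)


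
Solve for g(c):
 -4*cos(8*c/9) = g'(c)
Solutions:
 g(c) = C1 - 9*sin(8*c/9)/2


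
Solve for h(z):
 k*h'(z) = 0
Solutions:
 h(z) = C1


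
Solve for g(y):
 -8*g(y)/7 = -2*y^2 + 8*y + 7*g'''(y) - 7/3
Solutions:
 g(y) = C3*exp(-2*7^(1/3)*y/7) + 7*y^2/4 - 7*y + (C1*sin(sqrt(3)*7^(1/3)*y/7) + C2*cos(sqrt(3)*7^(1/3)*y/7))*exp(7^(1/3)*y/7) + 49/24


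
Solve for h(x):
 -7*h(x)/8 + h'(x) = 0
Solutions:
 h(x) = C1*exp(7*x/8)


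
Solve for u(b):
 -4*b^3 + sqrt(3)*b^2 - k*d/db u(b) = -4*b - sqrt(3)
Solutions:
 u(b) = C1 - b^4/k + sqrt(3)*b^3/(3*k) + 2*b^2/k + sqrt(3)*b/k


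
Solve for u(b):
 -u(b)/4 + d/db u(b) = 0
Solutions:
 u(b) = C1*exp(b/4)


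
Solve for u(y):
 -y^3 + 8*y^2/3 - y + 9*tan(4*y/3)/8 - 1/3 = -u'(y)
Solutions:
 u(y) = C1 + y^4/4 - 8*y^3/9 + y^2/2 + y/3 + 27*log(cos(4*y/3))/32


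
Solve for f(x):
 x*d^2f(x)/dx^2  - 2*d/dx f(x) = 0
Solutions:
 f(x) = C1 + C2*x^3


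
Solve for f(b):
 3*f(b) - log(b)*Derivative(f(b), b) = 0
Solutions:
 f(b) = C1*exp(3*li(b))


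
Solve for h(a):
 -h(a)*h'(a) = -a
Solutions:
 h(a) = -sqrt(C1 + a^2)
 h(a) = sqrt(C1 + a^2)


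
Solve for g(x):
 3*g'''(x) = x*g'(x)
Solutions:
 g(x) = C1 + Integral(C2*airyai(3^(2/3)*x/3) + C3*airybi(3^(2/3)*x/3), x)


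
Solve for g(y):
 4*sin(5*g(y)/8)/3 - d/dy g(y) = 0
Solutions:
 -4*y/3 + 4*log(cos(5*g(y)/8) - 1)/5 - 4*log(cos(5*g(y)/8) + 1)/5 = C1


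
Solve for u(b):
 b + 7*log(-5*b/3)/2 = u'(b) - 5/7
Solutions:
 u(b) = C1 + b^2/2 + 7*b*log(-b)/2 + b*(-4*log(3) - 39/14 + log(15)/2 + 3*log(5))


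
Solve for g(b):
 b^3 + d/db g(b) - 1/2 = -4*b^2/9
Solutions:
 g(b) = C1 - b^4/4 - 4*b^3/27 + b/2


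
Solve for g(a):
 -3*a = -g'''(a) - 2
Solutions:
 g(a) = C1 + C2*a + C3*a^2 + a^4/8 - a^3/3


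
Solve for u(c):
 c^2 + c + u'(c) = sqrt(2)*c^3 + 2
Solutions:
 u(c) = C1 + sqrt(2)*c^4/4 - c^3/3 - c^2/2 + 2*c


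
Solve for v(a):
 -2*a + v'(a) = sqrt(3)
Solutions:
 v(a) = C1 + a^2 + sqrt(3)*a


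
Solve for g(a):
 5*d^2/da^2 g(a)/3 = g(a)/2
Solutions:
 g(a) = C1*exp(-sqrt(30)*a/10) + C2*exp(sqrt(30)*a/10)


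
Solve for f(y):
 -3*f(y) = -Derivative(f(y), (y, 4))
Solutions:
 f(y) = C1*exp(-3^(1/4)*y) + C2*exp(3^(1/4)*y) + C3*sin(3^(1/4)*y) + C4*cos(3^(1/4)*y)


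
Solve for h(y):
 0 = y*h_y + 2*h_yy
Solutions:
 h(y) = C1 + C2*erf(y/2)


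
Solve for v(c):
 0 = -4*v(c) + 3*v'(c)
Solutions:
 v(c) = C1*exp(4*c/3)


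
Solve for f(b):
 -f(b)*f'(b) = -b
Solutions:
 f(b) = -sqrt(C1 + b^2)
 f(b) = sqrt(C1 + b^2)


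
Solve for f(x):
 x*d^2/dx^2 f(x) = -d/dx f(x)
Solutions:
 f(x) = C1 + C2*log(x)


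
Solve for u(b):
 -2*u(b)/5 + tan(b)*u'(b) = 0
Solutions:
 u(b) = C1*sin(b)^(2/5)


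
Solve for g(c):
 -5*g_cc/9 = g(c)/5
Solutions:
 g(c) = C1*sin(3*c/5) + C2*cos(3*c/5)


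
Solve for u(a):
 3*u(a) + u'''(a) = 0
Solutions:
 u(a) = C3*exp(-3^(1/3)*a) + (C1*sin(3^(5/6)*a/2) + C2*cos(3^(5/6)*a/2))*exp(3^(1/3)*a/2)


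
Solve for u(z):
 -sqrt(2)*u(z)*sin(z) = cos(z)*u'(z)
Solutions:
 u(z) = C1*cos(z)^(sqrt(2))


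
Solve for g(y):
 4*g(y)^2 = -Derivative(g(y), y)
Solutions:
 g(y) = 1/(C1 + 4*y)


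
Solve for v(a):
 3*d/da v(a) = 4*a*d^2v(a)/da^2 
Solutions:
 v(a) = C1 + C2*a^(7/4)


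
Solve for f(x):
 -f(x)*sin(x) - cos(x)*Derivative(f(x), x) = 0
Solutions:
 f(x) = C1*cos(x)


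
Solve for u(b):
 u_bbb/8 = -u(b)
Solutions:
 u(b) = C3*exp(-2*b) + (C1*sin(sqrt(3)*b) + C2*cos(sqrt(3)*b))*exp(b)


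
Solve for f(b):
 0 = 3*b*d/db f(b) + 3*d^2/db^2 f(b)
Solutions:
 f(b) = C1 + C2*erf(sqrt(2)*b/2)


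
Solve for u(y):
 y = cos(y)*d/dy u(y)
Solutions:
 u(y) = C1 + Integral(y/cos(y), y)


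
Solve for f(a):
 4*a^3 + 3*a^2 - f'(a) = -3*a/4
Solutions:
 f(a) = C1 + a^4 + a^3 + 3*a^2/8


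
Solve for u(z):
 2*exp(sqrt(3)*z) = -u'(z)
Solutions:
 u(z) = C1 - 2*sqrt(3)*exp(sqrt(3)*z)/3


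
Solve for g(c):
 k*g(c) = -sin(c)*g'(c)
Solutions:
 g(c) = C1*exp(k*(-log(cos(c) - 1) + log(cos(c) + 1))/2)


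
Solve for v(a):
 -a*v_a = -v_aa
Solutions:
 v(a) = C1 + C2*erfi(sqrt(2)*a/2)


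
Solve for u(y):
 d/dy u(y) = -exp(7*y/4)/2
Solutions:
 u(y) = C1 - 2*exp(7*y/4)/7


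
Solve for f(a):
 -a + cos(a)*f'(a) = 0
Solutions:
 f(a) = C1 + Integral(a/cos(a), a)


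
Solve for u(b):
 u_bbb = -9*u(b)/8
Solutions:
 u(b) = C3*exp(-3^(2/3)*b/2) + (C1*sin(3*3^(1/6)*b/4) + C2*cos(3*3^(1/6)*b/4))*exp(3^(2/3)*b/4)


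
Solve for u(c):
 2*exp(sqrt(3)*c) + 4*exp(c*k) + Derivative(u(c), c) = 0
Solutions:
 u(c) = C1 - 2*sqrt(3)*exp(sqrt(3)*c)/3 - 4*exp(c*k)/k


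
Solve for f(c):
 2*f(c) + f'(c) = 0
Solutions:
 f(c) = C1*exp(-2*c)


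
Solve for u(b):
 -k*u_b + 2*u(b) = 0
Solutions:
 u(b) = C1*exp(2*b/k)


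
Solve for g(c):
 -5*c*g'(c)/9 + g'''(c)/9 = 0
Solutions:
 g(c) = C1 + Integral(C2*airyai(5^(1/3)*c) + C3*airybi(5^(1/3)*c), c)


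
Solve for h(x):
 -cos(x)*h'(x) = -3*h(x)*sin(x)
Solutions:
 h(x) = C1/cos(x)^3


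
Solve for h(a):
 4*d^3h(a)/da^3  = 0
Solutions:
 h(a) = C1 + C2*a + C3*a^2


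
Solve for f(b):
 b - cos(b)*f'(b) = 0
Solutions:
 f(b) = C1 + Integral(b/cos(b), b)


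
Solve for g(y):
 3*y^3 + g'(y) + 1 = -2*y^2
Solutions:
 g(y) = C1 - 3*y^4/4 - 2*y^3/3 - y


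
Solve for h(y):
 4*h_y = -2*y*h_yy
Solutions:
 h(y) = C1 + C2/y


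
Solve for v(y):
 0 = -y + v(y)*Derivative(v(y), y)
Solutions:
 v(y) = -sqrt(C1 + y^2)
 v(y) = sqrt(C1 + y^2)


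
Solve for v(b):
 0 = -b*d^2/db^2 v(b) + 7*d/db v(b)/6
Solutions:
 v(b) = C1 + C2*b^(13/6)


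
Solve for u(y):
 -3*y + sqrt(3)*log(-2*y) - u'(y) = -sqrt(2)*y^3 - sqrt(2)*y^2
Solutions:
 u(y) = C1 + sqrt(2)*y^4/4 + sqrt(2)*y^3/3 - 3*y^2/2 + sqrt(3)*y*log(-y) + sqrt(3)*y*(-1 + log(2))


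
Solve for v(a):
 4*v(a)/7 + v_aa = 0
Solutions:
 v(a) = C1*sin(2*sqrt(7)*a/7) + C2*cos(2*sqrt(7)*a/7)


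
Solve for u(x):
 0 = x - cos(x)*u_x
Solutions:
 u(x) = C1 + Integral(x/cos(x), x)


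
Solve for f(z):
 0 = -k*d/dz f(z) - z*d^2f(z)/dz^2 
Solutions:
 f(z) = C1 + z^(1 - re(k))*(C2*sin(log(z)*Abs(im(k))) + C3*cos(log(z)*im(k)))


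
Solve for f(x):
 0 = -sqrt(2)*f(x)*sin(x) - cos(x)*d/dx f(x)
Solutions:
 f(x) = C1*cos(x)^(sqrt(2))


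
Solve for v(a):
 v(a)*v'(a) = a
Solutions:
 v(a) = -sqrt(C1 + a^2)
 v(a) = sqrt(C1 + a^2)


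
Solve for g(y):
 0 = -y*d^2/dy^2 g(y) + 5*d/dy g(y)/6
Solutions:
 g(y) = C1 + C2*y^(11/6)


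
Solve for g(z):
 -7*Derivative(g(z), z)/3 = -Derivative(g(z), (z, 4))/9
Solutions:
 g(z) = C1 + C4*exp(21^(1/3)*z) + (C2*sin(3^(5/6)*7^(1/3)*z/2) + C3*cos(3^(5/6)*7^(1/3)*z/2))*exp(-21^(1/3)*z/2)


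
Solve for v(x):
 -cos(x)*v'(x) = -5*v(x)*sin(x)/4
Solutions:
 v(x) = C1/cos(x)^(5/4)


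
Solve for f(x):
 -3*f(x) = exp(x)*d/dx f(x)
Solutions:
 f(x) = C1*exp(3*exp(-x))


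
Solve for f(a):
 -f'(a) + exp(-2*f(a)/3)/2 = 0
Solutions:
 f(a) = 3*log(-sqrt(C1 + a)) - 3*log(3)/2
 f(a) = 3*log(C1 + a/3)/2


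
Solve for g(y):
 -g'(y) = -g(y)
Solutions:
 g(y) = C1*exp(y)


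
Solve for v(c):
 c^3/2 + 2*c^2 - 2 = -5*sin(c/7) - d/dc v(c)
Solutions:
 v(c) = C1 - c^4/8 - 2*c^3/3 + 2*c + 35*cos(c/7)


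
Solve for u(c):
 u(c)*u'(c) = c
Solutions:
 u(c) = -sqrt(C1 + c^2)
 u(c) = sqrt(C1 + c^2)


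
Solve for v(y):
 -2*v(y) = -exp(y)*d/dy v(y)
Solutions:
 v(y) = C1*exp(-2*exp(-y))


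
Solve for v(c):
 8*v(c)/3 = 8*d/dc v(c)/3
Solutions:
 v(c) = C1*exp(c)


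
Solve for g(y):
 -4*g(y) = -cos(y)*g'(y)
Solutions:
 g(y) = C1*(sin(y)^2 + 2*sin(y) + 1)/(sin(y)^2 - 2*sin(y) + 1)


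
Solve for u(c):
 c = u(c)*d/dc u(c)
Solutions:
 u(c) = -sqrt(C1 + c^2)
 u(c) = sqrt(C1 + c^2)


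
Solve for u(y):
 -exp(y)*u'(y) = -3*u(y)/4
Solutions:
 u(y) = C1*exp(-3*exp(-y)/4)


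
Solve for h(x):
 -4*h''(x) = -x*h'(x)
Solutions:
 h(x) = C1 + C2*erfi(sqrt(2)*x/4)


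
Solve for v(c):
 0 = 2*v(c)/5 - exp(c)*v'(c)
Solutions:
 v(c) = C1*exp(-2*exp(-c)/5)


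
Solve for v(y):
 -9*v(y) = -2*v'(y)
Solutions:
 v(y) = C1*exp(9*y/2)


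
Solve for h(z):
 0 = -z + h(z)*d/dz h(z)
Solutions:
 h(z) = -sqrt(C1 + z^2)
 h(z) = sqrt(C1 + z^2)


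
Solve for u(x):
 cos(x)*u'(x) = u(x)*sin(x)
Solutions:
 u(x) = C1/cos(x)


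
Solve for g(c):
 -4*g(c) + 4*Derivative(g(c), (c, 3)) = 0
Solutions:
 g(c) = C3*exp(c) + (C1*sin(sqrt(3)*c/2) + C2*cos(sqrt(3)*c/2))*exp(-c/2)


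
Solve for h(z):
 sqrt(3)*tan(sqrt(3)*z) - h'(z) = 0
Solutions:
 h(z) = C1 - log(cos(sqrt(3)*z))


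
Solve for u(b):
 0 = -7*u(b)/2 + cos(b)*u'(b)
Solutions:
 u(b) = C1*(sin(b) + 1)^(7/4)/(sin(b) - 1)^(7/4)


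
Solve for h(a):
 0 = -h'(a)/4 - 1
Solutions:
 h(a) = C1 - 4*a


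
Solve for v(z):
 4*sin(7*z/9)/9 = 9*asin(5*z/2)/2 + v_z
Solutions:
 v(z) = C1 - 9*z*asin(5*z/2)/2 - 9*sqrt(4 - 25*z^2)/10 - 4*cos(7*z/9)/7


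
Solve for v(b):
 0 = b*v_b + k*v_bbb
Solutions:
 v(b) = C1 + Integral(C2*airyai(b*(-1/k)^(1/3)) + C3*airybi(b*(-1/k)^(1/3)), b)


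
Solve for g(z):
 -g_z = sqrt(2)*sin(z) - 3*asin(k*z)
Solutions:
 g(z) = C1 + 3*Piecewise((z*asin(k*z) + sqrt(-k^2*z^2 + 1)/k, Ne(k, 0)), (0, True)) + sqrt(2)*cos(z)


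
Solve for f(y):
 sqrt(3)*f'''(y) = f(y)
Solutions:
 f(y) = C3*exp(3^(5/6)*y/3) + (C1*sin(3^(1/3)*y/2) + C2*cos(3^(1/3)*y/2))*exp(-3^(5/6)*y/6)


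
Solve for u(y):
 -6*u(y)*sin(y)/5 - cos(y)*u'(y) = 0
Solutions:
 u(y) = C1*cos(y)^(6/5)


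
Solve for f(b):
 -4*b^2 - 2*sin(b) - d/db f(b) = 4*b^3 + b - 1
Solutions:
 f(b) = C1 - b^4 - 4*b^3/3 - b^2/2 + b + 2*cos(b)


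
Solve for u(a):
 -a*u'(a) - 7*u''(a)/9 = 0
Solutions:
 u(a) = C1 + C2*erf(3*sqrt(14)*a/14)


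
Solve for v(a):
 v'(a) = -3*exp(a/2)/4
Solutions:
 v(a) = C1 - 3*exp(a/2)/2


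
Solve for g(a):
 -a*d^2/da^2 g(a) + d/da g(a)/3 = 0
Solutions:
 g(a) = C1 + C2*a^(4/3)


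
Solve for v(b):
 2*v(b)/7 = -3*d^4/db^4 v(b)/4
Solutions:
 v(b) = (C1*sin(2^(1/4)*21^(3/4)*b/21) + C2*cos(2^(1/4)*21^(3/4)*b/21))*exp(-2^(1/4)*21^(3/4)*b/21) + (C3*sin(2^(1/4)*21^(3/4)*b/21) + C4*cos(2^(1/4)*21^(3/4)*b/21))*exp(2^(1/4)*21^(3/4)*b/21)


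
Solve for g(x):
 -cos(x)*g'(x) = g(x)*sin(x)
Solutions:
 g(x) = C1*cos(x)


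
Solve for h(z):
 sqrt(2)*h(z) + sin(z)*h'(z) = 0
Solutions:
 h(z) = C1*(cos(z) + 1)^(sqrt(2)/2)/(cos(z) - 1)^(sqrt(2)/2)


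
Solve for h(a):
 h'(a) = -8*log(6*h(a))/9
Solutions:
 9*Integral(1/(log(_y) + log(6)), (_y, h(a)))/8 = C1 - a


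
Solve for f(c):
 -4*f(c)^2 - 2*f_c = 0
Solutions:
 f(c) = 1/(C1 + 2*c)


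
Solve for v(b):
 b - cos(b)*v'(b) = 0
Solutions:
 v(b) = C1 + Integral(b/cos(b), b)


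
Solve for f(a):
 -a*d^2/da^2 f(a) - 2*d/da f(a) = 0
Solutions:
 f(a) = C1 + C2/a


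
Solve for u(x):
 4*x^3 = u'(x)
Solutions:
 u(x) = C1 + x^4


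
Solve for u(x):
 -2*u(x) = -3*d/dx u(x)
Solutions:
 u(x) = C1*exp(2*x/3)


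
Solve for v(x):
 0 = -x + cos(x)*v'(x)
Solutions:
 v(x) = C1 + Integral(x/cos(x), x)


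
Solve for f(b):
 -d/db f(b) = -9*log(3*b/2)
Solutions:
 f(b) = C1 + 9*b*log(b) - 9*b + b*log(19683/512)


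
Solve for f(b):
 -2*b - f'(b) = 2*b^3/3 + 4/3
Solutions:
 f(b) = C1 - b^4/6 - b^2 - 4*b/3


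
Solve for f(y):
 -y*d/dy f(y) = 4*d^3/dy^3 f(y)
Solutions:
 f(y) = C1 + Integral(C2*airyai(-2^(1/3)*y/2) + C3*airybi(-2^(1/3)*y/2), y)


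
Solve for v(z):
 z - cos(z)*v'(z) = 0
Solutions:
 v(z) = C1 + Integral(z/cos(z), z)


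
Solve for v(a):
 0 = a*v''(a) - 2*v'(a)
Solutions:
 v(a) = C1 + C2*a^3


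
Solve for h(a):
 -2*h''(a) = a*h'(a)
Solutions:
 h(a) = C1 + C2*erf(a/2)


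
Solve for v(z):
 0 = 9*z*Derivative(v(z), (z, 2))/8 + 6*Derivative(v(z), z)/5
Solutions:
 v(z) = C1 + C2/z^(1/15)


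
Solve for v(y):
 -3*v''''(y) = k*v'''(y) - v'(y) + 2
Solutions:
 v(y) = C1 + C2*exp(-y*(2*2^(1/3)*k^2/(2*k^3 + sqrt(-4*k^6 + (2*k^3 - 243)^2) - 243)^(1/3) + 2*k + 2^(2/3)*(2*k^3 + sqrt(-4*k^6 + (2*k^3 - 243)^2) - 243)^(1/3))/18) + C3*exp(y*(-8*2^(1/3)*k^2/((-1 + sqrt(3)*I)*(2*k^3 + sqrt(-4*k^6 + (2*k^3 - 243)^2) - 243)^(1/3)) - 4*k + 2^(2/3)*(2*k^3 + sqrt(-4*k^6 + (2*k^3 - 243)^2) - 243)^(1/3) - 2^(2/3)*sqrt(3)*I*(2*k^3 + sqrt(-4*k^6 + (2*k^3 - 243)^2) - 243)^(1/3))/36) + C4*exp(y*(8*2^(1/3)*k^2/((1 + sqrt(3)*I)*(2*k^3 + sqrt(-4*k^6 + (2*k^3 - 243)^2) - 243)^(1/3)) - 4*k + 2^(2/3)*(2*k^3 + sqrt(-4*k^6 + (2*k^3 - 243)^2) - 243)^(1/3) + 2^(2/3)*sqrt(3)*I*(2*k^3 + sqrt(-4*k^6 + (2*k^3 - 243)^2) - 243)^(1/3))/36) + 2*y


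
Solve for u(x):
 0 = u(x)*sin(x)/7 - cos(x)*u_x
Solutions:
 u(x) = C1/cos(x)^(1/7)


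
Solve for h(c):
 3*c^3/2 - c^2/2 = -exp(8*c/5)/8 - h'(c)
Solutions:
 h(c) = C1 - 3*c^4/8 + c^3/6 - 5*exp(8*c/5)/64


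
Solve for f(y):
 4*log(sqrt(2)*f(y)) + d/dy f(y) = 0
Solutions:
 Integral(1/(2*log(_y) + log(2)), (_y, f(y)))/2 = C1 - y


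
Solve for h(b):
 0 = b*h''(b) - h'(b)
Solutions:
 h(b) = C1 + C2*b^2


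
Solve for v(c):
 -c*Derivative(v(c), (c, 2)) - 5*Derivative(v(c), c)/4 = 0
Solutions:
 v(c) = C1 + C2/c^(1/4)


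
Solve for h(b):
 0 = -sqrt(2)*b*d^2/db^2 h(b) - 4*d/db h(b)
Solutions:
 h(b) = C1 + C2*b^(1 - 2*sqrt(2))
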